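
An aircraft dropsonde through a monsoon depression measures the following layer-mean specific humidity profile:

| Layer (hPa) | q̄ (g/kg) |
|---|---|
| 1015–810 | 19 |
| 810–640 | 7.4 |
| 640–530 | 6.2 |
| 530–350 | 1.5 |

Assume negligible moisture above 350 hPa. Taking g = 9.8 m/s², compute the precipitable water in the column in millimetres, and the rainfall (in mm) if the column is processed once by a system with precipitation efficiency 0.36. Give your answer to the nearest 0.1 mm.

Precipitable water is the column-integrated vapour mass per unit area: PW = (1/g) Σ q̄ Δp, with q in kg/kg and Δp in Pa (1 kg/m² of water = 1 mm).
Layer 1015–810 hPa: Δp = 205 hPa = 20500 Pa, q̄ = 0.019 kg/kg → 0.019 × 20500 / 9.8 = 39.74 mm
Layer 810–640 hPa: Δp = 170 hPa = 17000 Pa, q̄ = 0.0074 kg/kg → 0.0074 × 17000 / 9.8 = 12.84 mm
Layer 640–530 hPa: Δp = 110 hPa = 11000 Pa, q̄ = 0.0062 kg/kg → 0.0062 × 11000 / 9.8 = 6.96 mm
Layer 530–350 hPa: Δp = 180 hPa = 18000 Pa, q̄ = 0.0015 kg/kg → 0.0015 × 18000 / 9.8 = 2.76 mm
PW = 39.74 + 12.84 + 6.96 + 2.76 = 62.30 ≈ 62.3 mm.
Rainfall = ε × PW = 0.36 × 62.3 = 22.4 mm.

PW ≈ 62.3 mm; rainfall ≈ 22.4 mm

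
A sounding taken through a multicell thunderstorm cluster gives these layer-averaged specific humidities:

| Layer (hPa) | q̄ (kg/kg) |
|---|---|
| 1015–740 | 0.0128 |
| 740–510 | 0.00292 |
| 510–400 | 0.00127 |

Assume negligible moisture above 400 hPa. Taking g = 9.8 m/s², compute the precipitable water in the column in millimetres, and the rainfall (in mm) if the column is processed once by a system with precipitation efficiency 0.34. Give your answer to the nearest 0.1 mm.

Precipitable water is the column-integrated vapour mass per unit area: PW = (1/g) Σ q̄ Δp, with q in kg/kg and Δp in Pa (1 kg/m² of water = 1 mm).
Layer 1015–740 hPa: Δp = 275 hPa = 27500 Pa, q̄ = 0.0128 kg/kg → 0.0128 × 27500 / 9.8 = 35.92 mm
Layer 740–510 hPa: Δp = 230 hPa = 23000 Pa, q̄ = 0.00292 kg/kg → 0.00292 × 23000 / 9.8 = 6.85 mm
Layer 510–400 hPa: Δp = 110 hPa = 11000 Pa, q̄ = 0.00127 kg/kg → 0.00127 × 11000 / 9.8 = 1.43 mm
PW = 35.92 + 6.85 + 1.43 = 44.20 ≈ 44.2 mm.
Rainfall = ε × PW = 0.34 × 44.2 = 15.0 mm.

PW ≈ 44.2 mm; rainfall ≈ 15.0 mm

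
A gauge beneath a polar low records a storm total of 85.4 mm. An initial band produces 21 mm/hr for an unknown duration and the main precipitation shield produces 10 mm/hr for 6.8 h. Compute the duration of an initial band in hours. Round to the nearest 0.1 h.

Known phases: 10 × 6.8 = 68 mm.
Remaining depth = 85.4 − 68 = 17.4 mm.
Duration = 17.4 / 21 = 0.8 h.

duration ≈ 0.8 h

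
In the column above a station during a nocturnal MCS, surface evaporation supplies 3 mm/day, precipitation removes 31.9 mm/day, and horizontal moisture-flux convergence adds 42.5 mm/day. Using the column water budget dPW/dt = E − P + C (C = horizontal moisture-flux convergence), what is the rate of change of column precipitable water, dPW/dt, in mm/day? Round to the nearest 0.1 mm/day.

dPW/dt ≈ 13.6 mm/day

dPW/dt = E − P + C = 3 − 31.9 + (42.5) = 13.6 mm/day.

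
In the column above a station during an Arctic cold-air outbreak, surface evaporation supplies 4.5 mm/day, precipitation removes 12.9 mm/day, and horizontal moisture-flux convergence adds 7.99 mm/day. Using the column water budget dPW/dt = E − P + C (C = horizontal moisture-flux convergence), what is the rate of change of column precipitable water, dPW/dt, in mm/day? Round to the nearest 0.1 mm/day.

dPW/dt = E − P + C = 4.5 − 12.9 + (7.99) = -0.4 mm/day.

dPW/dt ≈ -0.4 mm/day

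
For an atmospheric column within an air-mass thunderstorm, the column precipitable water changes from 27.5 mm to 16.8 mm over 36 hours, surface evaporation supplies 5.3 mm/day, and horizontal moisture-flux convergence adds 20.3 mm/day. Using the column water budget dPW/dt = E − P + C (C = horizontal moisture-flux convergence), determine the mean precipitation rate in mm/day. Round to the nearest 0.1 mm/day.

dPW/dt = (16.8 − 27.5) mm / (36/24 day) = -7.133 mm/day.
P = E + C − dPW/dt = 5.3 + (20.3) − (-7.133) = 32.7 mm/day.

P ≈ 32.7 mm/day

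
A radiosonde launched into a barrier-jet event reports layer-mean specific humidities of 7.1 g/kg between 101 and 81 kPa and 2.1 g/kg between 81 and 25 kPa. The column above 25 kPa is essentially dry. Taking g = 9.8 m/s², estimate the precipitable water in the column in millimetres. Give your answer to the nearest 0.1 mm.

PW ≈ 26.5 mm

Precipitable water is the column-integrated vapour mass per unit area: PW = (1/g) Σ q̄ Δp, with q in kg/kg and Δp in Pa (1 kg/m² of water = 1 mm).
Layer 101–81 kPa: Δp = 200 hPa = 20000 Pa, q̄ = 0.0071 kg/kg → 0.0071 × 20000 / 9.8 = 14.49 mm
Layer 81–25 kPa: Δp = 560 hPa = 56000 Pa, q̄ = 0.0021 kg/kg → 0.0021 × 56000 / 9.8 = 12.00 mm
PW = 14.49 + 12.00 = 26.49 ≈ 26.5 mm.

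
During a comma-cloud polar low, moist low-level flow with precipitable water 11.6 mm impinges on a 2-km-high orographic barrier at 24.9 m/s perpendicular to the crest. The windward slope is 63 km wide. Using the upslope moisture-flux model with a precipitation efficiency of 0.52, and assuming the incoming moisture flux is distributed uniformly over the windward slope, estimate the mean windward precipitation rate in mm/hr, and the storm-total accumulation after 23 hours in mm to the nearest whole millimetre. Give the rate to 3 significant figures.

R ≈ 8.58 mm/hr; total ≈ 197 mm

Incoming column moisture flux per unit ridge length: F = V × PW = 24.9 × 11.6 = 288.84 mm·m/s.
Spread over the 63 km slope with efficiency ε = 0.52: R = ε·F/W = 0.52 × 288.84 / 63000 m = 2.384e-03 mm/s.
R = 2.384e-03 × 3600 = 8.58 mm/hr.
Over 23 h: total = 8.58 × 23 = 197.34 ≈ 197 mm.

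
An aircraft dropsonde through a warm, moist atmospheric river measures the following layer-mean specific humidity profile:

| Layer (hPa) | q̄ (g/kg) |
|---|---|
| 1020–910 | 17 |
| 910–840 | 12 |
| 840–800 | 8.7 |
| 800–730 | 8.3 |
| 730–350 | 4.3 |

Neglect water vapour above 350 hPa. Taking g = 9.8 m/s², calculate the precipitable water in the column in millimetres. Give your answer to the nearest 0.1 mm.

PW ≈ 53.8 mm

Precipitable water is the column-integrated vapour mass per unit area: PW = (1/g) Σ q̄ Δp, with q in kg/kg and Δp in Pa (1 kg/m² of water = 1 mm).
Layer 1020–910 hPa: Δp = 110 hPa = 11000 Pa, q̄ = 0.017 kg/kg → 0.017 × 11000 / 9.8 = 19.08 mm
Layer 910–840 hPa: Δp = 70 hPa = 7000 Pa, q̄ = 0.012 kg/kg → 0.012 × 7000 / 9.8 = 8.57 mm
Layer 840–800 hPa: Δp = 40 hPa = 4000 Pa, q̄ = 0.0087 kg/kg → 0.0087 × 4000 / 9.8 = 3.55 mm
Layer 800–730 hPa: Δp = 70 hPa = 7000 Pa, q̄ = 0.0083 kg/kg → 0.0083 × 7000 / 9.8 = 5.93 mm
Layer 730–350 hPa: Δp = 380 hPa = 38000 Pa, q̄ = 0.0043 kg/kg → 0.0043 × 38000 / 9.8 = 16.67 mm
PW = 19.08 + 8.57 + 3.55 + 5.93 + 16.67 = 53.80 ≈ 53.8 mm.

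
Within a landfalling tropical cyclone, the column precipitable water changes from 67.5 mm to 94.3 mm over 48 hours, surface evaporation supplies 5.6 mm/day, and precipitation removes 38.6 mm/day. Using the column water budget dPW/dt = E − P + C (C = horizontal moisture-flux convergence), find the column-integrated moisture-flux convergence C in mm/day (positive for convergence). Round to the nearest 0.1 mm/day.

dPW/dt = (94.3 − 67.5) mm / (48/24 day) = +13.400 mm/day.
C = dPW/dt − E + P = (+13.400) − 5.6 + 38.6 = 46.4 mm/day.

C ≈ 46.4 mm/day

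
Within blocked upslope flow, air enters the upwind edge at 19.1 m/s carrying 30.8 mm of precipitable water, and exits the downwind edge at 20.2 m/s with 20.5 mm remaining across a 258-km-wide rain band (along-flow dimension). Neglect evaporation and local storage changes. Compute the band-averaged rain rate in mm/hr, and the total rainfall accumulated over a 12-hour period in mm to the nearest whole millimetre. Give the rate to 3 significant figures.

Column moisture flux per unit crosswind length is F = V × PW.
Inflow: F_in = 19.1 × 30.8 = 588.28 mm·m/s
Outflow: F_out = 20.2 × 20.5 = 414.1 mm·m/s
Steady-state rate R = (F_in − F_out)/L = (588.28 − 414.1) / 258000 m = 6.751e-04 mm/s.
R = 6.751e-04 × 3600 = 2.43 mm/hr.
Over 12 h: total = 2.43 × 12 = 29.16 ≈ 29 mm.

R ≈ 2.43 mm/hr; total ≈ 29 mm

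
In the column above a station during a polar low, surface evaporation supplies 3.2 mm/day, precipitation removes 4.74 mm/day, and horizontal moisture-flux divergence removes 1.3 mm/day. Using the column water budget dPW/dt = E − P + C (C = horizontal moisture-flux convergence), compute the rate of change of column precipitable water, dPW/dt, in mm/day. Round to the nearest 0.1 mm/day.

dPW/dt = E − P + C = 3.2 − 4.74 + (-1.3) = -2.8 mm/day.

dPW/dt ≈ -2.8 mm/day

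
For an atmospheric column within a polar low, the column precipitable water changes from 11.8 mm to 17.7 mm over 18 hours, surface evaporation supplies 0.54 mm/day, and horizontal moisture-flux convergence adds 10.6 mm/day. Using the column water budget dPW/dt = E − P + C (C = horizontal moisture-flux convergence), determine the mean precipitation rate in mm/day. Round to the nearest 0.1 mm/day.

P ≈ 3.3 mm/day

dPW/dt = (17.7 − 11.8) mm / (18/24 day) = +7.867 mm/day.
P = E + C − dPW/dt = 0.54 + (10.6) − (+7.867) = 3.3 mm/day.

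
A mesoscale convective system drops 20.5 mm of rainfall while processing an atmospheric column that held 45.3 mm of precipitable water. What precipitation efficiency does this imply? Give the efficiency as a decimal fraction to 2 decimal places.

ε = rainfall / PW = 20.5 / 45.3 = 0.45.

ε ≈ 0.45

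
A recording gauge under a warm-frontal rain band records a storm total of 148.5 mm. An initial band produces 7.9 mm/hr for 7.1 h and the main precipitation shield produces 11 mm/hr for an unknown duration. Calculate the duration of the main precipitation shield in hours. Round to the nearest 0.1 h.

duration ≈ 8.4 h

Known phases: 7.9 × 7.1 = 56.09 mm.
Remaining depth = 148.5 − 56.09 = 92.41 mm.
Duration = 92.41 / 11 = 8.4 h.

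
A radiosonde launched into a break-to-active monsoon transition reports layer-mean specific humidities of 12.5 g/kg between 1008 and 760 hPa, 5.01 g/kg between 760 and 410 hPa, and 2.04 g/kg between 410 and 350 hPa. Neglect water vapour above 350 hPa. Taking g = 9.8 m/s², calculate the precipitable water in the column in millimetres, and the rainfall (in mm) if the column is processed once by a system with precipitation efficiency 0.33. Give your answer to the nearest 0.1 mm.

Precipitable water is the column-integrated vapour mass per unit area: PW = (1/g) Σ q̄ Δp, with q in kg/kg and Δp in Pa (1 kg/m² of water = 1 mm).
Layer 1008–760 hPa: Δp = 248 hPa = 24800 Pa, q̄ = 0.0125 kg/kg → 0.0125 × 24800 / 9.8 = 31.63 mm
Layer 760–410 hPa: Δp = 350 hPa = 35000 Pa, q̄ = 0.00501 kg/kg → 0.00501 × 35000 / 9.8 = 17.89 mm
Layer 410–350 hPa: Δp = 60 hPa = 6000 Pa, q̄ = 0.00204 kg/kg → 0.00204 × 6000 / 9.8 = 1.25 mm
PW = 31.63 + 17.89 + 1.25 = 50.77 ≈ 50.8 mm.
Rainfall = ε × PW = 0.33 × 50.8 = 16.8 mm.

PW ≈ 50.8 mm; rainfall ≈ 16.8 mm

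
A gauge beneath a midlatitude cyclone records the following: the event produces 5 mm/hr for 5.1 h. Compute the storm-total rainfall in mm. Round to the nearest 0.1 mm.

Total = Σ Rᵢ Δtᵢ = 5 × 5.1
      = 25.5 = 25.5 mm.

total ≈ 25.5 mm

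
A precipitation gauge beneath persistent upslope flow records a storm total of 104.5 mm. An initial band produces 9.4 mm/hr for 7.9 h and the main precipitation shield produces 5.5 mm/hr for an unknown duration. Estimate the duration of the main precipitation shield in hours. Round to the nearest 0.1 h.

Known phases: 9.4 × 7.9 = 74.26 mm.
Remaining depth = 104.5 − 74.26 = 30.24 mm.
Duration = 30.24 / 5.5 = 5.5 h.

duration ≈ 5.5 h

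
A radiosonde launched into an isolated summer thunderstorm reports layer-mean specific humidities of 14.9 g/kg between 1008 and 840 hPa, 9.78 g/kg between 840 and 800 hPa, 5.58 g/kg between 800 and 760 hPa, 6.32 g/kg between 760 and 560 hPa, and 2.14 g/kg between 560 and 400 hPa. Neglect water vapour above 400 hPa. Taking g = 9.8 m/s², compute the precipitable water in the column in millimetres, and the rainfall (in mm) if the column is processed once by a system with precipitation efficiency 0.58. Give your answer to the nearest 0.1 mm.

Precipitable water is the column-integrated vapour mass per unit area: PW = (1/g) Σ q̄ Δp, with q in kg/kg and Δp in Pa (1 kg/m² of water = 1 mm).
Layer 1008–840 hPa: Δp = 168 hPa = 16800 Pa, q̄ = 0.0149 kg/kg → 0.0149 × 16800 / 9.8 = 25.54 mm
Layer 840–800 hPa: Δp = 40 hPa = 4000 Pa, q̄ = 0.00978 kg/kg → 0.00978 × 4000 / 9.8 = 3.99 mm
Layer 800–760 hPa: Δp = 40 hPa = 4000 Pa, q̄ = 0.00558 kg/kg → 0.00558 × 4000 / 9.8 = 2.28 mm
Layer 760–560 hPa: Δp = 200 hPa = 20000 Pa, q̄ = 0.00632 kg/kg → 0.00632 × 20000 / 9.8 = 12.90 mm
Layer 560–400 hPa: Δp = 160 hPa = 16000 Pa, q̄ = 0.00214 kg/kg → 0.00214 × 16000 / 9.8 = 3.49 mm
PW = 25.54 + 3.99 + 2.28 + 12.90 + 3.49 = 48.20 ≈ 48.2 mm.
Rainfall = ε × PW = 0.58 × 48.2 = 28.0 mm.

PW ≈ 48.2 mm; rainfall ≈ 28.0 mm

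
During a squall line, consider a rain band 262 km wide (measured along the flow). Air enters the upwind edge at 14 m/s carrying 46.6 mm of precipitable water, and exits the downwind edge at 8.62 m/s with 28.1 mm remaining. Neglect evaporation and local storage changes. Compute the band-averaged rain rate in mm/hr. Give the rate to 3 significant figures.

R ≈ 5.64 mm/hr

Column moisture flux per unit crosswind length is F = V × PW.
Inflow: F_in = 14 × 46.6 = 652.4 mm·m/s
Outflow: F_out = 8.62 × 28.1 = 242.222 mm·m/s
Steady-state rate R = (F_in − F_out)/L = (652.4 − 242.222) / 262000 m = 1.566e-03 mm/s.
R = 1.566e-03 × 3600 = 5.64 mm/hr.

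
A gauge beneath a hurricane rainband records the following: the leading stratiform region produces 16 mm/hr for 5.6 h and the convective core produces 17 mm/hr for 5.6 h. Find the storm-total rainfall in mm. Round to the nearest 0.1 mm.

Total = Σ Rᵢ Δtᵢ = 16 × 5.6 + 17 × 5.6
      = 89.6 + 95.2 = 184.8 mm.

total ≈ 184.8 mm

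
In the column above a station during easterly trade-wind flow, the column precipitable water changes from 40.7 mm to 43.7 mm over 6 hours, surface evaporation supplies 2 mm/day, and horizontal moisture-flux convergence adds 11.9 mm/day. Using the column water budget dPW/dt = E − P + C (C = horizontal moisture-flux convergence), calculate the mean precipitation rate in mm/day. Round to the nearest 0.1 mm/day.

P ≈ 1.9 mm/day

dPW/dt = (43.7 − 40.7) mm / (6/24 day) = +12.000 mm/day.
P = E + C − dPW/dt = 2 + (11.9) − (+12.000) = 1.9 mm/day.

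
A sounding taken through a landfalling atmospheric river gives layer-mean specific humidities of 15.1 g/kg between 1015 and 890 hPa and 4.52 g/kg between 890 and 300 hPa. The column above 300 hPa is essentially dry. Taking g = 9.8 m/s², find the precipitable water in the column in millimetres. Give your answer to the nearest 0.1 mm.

Precipitable water is the column-integrated vapour mass per unit area: PW = (1/g) Σ q̄ Δp, with q in kg/kg and Δp in Pa (1 kg/m² of water = 1 mm).
Layer 1015–890 hPa: Δp = 125 hPa = 12500 Pa, q̄ = 0.0151 kg/kg → 0.0151 × 12500 / 9.8 = 19.26 mm
Layer 890–300 hPa: Δp = 590 hPa = 59000 Pa, q̄ = 0.00452 kg/kg → 0.00452 × 59000 / 9.8 = 27.21 mm
PW = 19.26 + 27.21 = 46.47 ≈ 46.5 mm.

PW ≈ 46.5 mm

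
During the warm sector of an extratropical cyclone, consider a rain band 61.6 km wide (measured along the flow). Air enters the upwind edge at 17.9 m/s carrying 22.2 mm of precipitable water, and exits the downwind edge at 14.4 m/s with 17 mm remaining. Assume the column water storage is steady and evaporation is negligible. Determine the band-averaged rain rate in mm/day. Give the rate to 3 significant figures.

R ≈ 214 mm/day

Column moisture flux per unit crosswind length is F = V × PW.
Inflow: F_in = 17.9 × 22.2 = 397.38 mm·m/s
Outflow: F_out = 14.4 × 17 = 244.8 mm·m/s
Steady-state rate R = (F_in − F_out)/L = (397.38 − 244.8) / 61600 m = 2.477e-03 mm/s.
R = 2.477e-03 × 3600 × 24 = 214 mm/day.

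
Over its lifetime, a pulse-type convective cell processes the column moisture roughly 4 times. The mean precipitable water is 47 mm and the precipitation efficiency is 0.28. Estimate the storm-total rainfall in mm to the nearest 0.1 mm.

rainfall ≈ 52.6 mm

Each cycle deposits ε × PW = 0.28 × 47 = 13.16 mm.
Over 4 cycles: 4 × 13.16 = 52.6 mm.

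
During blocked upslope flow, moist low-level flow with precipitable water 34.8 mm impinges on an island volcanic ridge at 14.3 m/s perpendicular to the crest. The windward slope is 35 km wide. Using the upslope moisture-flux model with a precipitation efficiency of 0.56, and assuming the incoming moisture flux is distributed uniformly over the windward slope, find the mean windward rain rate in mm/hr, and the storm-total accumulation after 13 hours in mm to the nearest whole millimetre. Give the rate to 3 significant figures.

R ≈ 28.7 mm/hr; total ≈ 373 mm

Incoming column moisture flux per unit ridge length: F = V × PW = 14.3 × 34.8 = 497.64 mm·m/s.
Spread over the 35 km slope with efficiency ε = 0.56: R = ε·F/W = 0.56 × 497.64 / 35000 m = 7.962e-03 mm/s.
R = 7.962e-03 × 3600 = 28.7 mm/hr.
Over 13 h: total = 28.7 × 13 = 373.1 ≈ 373 mm.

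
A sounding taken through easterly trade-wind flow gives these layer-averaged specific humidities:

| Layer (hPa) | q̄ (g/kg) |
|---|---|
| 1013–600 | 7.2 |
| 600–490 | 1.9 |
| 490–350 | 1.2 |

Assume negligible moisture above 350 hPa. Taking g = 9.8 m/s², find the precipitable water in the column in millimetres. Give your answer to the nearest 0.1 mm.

PW ≈ 34.2 mm

Precipitable water is the column-integrated vapour mass per unit area: PW = (1/g) Σ q̄ Δp, with q in kg/kg and Δp in Pa (1 kg/m² of water = 1 mm).
Layer 1013–600 hPa: Δp = 413 hPa = 41300 Pa, q̄ = 0.0072 kg/kg → 0.0072 × 41300 / 9.8 = 30.34 mm
Layer 600–490 hPa: Δp = 110 hPa = 11000 Pa, q̄ = 0.0019 kg/kg → 0.0019 × 11000 / 9.8 = 2.13 mm
Layer 490–350 hPa: Δp = 140 hPa = 14000 Pa, q̄ = 0.0012 kg/kg → 0.0012 × 14000 / 9.8 = 1.71 mm
PW = 30.34 + 2.13 + 1.71 = 34.18 ≈ 34.2 mm.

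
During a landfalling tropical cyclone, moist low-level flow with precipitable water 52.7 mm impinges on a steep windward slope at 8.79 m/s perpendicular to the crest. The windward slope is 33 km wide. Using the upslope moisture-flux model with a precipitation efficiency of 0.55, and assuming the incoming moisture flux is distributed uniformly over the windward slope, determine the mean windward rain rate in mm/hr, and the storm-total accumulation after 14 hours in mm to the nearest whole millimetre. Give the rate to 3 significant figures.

R ≈ 27.8 mm/hr; total ≈ 389 mm

Incoming column moisture flux per unit ridge length: F = V × PW = 8.79 × 52.7 = 463.233 mm·m/s.
Spread over the 33 km slope with efficiency ε = 0.55: R = ε·F/W = 0.55 × 463.233 / 33000 m = 7.721e-03 mm/s.
R = 7.721e-03 × 3600 = 27.8 mm/hr.
Over 14 h: total = 27.8 × 14 = 389.2 ≈ 389 mm.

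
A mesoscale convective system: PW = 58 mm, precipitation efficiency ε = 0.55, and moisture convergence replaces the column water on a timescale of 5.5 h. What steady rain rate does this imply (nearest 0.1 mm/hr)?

R ≈ 5.8 mm/hr

Each overturning extracts ε × PW = 0.55 × 58 = 31.9 mm.
Rate = ε·PW / τ = 31.9 / 5.5 h = 5.8 mm/hr.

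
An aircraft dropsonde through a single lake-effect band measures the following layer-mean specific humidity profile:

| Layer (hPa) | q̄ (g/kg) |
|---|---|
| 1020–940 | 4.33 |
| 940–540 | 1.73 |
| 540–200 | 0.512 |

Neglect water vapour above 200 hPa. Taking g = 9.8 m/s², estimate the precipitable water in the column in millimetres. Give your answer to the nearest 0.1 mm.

PW ≈ 12.4 mm

Precipitable water is the column-integrated vapour mass per unit area: PW = (1/g) Σ q̄ Δp, with q in kg/kg and Δp in Pa (1 kg/m² of water = 1 mm).
Layer 1020–940 hPa: Δp = 80 hPa = 8000 Pa, q̄ = 0.00433 kg/kg → 0.00433 × 8000 / 9.8 = 3.53 mm
Layer 940–540 hPa: Δp = 400 hPa = 40000 Pa, q̄ = 0.00173 kg/kg → 0.00173 × 40000 / 9.8 = 7.06 mm
Layer 540–200 hPa: Δp = 340 hPa = 34000 Pa, q̄ = 0.000512 kg/kg → 0.000512 × 34000 / 9.8 = 1.78 mm
PW = 3.53 + 7.06 + 1.78 = 12.37 ≈ 12.4 mm.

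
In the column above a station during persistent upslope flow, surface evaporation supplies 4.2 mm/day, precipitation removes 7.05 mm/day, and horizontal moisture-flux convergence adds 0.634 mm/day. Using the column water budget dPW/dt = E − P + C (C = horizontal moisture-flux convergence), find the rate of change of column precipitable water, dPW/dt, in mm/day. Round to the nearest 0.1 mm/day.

dPW/dt ≈ -2.2 mm/day

dPW/dt = E − P + C = 4.2 − 7.05 + (0.634) = -2.2 mm/day.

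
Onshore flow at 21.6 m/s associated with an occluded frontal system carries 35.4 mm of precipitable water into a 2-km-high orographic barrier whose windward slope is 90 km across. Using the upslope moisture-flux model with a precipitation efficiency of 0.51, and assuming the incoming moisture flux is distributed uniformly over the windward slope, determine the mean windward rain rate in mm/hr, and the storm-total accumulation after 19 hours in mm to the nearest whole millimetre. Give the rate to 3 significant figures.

Incoming column moisture flux per unit ridge length: F = V × PW = 21.6 × 35.4 = 764.64 mm·m/s.
Spread over the 90 km slope with efficiency ε = 0.51: R = ε·F/W = 0.51 × 764.64 / 90000 m = 4.333e-03 mm/s.
R = 4.333e-03 × 3600 = 15.6 mm/hr.
Over 19 h: total = 15.6 × 19 = 296.4 ≈ 296 mm.

R ≈ 15.6 mm/hr; total ≈ 296 mm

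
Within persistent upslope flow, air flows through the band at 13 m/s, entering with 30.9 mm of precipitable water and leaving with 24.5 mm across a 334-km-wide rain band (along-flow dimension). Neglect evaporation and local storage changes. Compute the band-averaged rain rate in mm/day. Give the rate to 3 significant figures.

Column moisture flux per unit crosswind length is F = V × PW.
Inflow: F_in = 13 × 30.9 = 401.7 mm·m/s
Outflow: F_out = 13 × 24.5 = 318.5 mm·m/s
Steady-state rate R = (F_in − F_out)/L = (401.7 − 318.5) / 334000 m = 2.491e-04 mm/s.
R = 2.491e-04 × 3600 × 24 = 21.5 mm/day.

R ≈ 21.5 mm/day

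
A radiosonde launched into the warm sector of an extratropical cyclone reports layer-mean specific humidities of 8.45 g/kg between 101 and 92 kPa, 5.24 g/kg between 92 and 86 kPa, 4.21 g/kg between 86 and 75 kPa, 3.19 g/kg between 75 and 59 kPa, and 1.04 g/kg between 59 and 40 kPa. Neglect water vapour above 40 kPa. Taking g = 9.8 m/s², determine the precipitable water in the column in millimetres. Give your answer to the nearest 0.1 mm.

Precipitable water is the column-integrated vapour mass per unit area: PW = (1/g) Σ q̄ Δp, with q in kg/kg and Δp in Pa (1 kg/m² of water = 1 mm).
Layer 101–92 kPa: Δp = 90 hPa = 9000 Pa, q̄ = 0.00845 kg/kg → 0.00845 × 9000 / 9.8 = 7.76 mm
Layer 92–86 kPa: Δp = 60 hPa = 6000 Pa, q̄ = 0.00524 kg/kg → 0.00524 × 6000 / 9.8 = 3.21 mm
Layer 86–75 kPa: Δp = 110 hPa = 11000 Pa, q̄ = 0.00421 kg/kg → 0.00421 × 11000 / 9.8 = 4.73 mm
Layer 75–59 kPa: Δp = 160 hPa = 16000 Pa, q̄ = 0.00319 kg/kg → 0.00319 × 16000 / 9.8 = 5.21 mm
Layer 59–40 kPa: Δp = 190 hPa = 19000 Pa, q̄ = 0.00104 kg/kg → 0.00104 × 19000 / 9.8 = 2.02 mm
PW = 7.76 + 3.21 + 4.73 + 5.21 + 2.02 = 22.93 ≈ 22.9 mm.

PW ≈ 22.9 mm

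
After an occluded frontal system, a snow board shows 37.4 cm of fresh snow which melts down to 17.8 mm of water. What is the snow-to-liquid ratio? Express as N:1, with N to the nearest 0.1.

Ratio = snow depth / SWE = 374 mm / 17.8 mm = 21.0, i.e. 21.0:1.

ratio ≈ 21.0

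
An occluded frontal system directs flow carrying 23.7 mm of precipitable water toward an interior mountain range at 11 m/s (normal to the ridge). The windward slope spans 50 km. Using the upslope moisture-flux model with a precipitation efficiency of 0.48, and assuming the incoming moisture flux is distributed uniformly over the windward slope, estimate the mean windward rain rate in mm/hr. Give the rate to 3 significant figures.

R ≈ 9.01 mm/hr

Incoming column moisture flux per unit ridge length: F = V × PW = 11 × 23.7 = 260.7 mm·m/s.
Spread over the 50 km slope with efficiency ε = 0.48: R = ε·F/W = 0.48 × 260.7 / 50000 m = 2.503e-03 mm/s.
R = 2.503e-03 × 3600 = 9.01 mm/hr.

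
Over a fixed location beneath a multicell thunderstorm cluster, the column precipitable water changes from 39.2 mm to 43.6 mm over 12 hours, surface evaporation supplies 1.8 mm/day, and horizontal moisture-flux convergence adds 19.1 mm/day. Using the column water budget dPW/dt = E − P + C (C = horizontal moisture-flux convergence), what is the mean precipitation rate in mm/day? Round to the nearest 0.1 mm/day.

dPW/dt = (43.6 − 39.2) mm / (12/24 day) = +8.800 mm/day.
P = E + C − dPW/dt = 1.8 + (19.1) − (+8.800) = 12.1 mm/day.

P ≈ 12.1 mm/day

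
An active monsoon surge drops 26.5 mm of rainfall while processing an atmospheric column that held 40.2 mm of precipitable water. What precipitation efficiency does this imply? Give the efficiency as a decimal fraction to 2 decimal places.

ε = rainfall / PW = 26.5 / 40.2 = 0.66.

ε ≈ 0.66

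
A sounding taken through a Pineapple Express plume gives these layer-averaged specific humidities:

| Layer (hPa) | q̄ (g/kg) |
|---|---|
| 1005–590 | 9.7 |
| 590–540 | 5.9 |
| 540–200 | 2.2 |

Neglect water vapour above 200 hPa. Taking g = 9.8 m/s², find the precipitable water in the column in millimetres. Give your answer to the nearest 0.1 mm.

Precipitable water is the column-integrated vapour mass per unit area: PW = (1/g) Σ q̄ Δp, with q in kg/kg and Δp in Pa (1 kg/m² of water = 1 mm).
Layer 1005–590 hPa: Δp = 415 hPa = 41500 Pa, q̄ = 0.0097 kg/kg → 0.0097 × 41500 / 9.8 = 41.08 mm
Layer 590–540 hPa: Δp = 50 hPa = 5000 Pa, q̄ = 0.0059 kg/kg → 0.0059 × 5000 / 9.8 = 3.01 mm
Layer 540–200 hPa: Δp = 340 hPa = 34000 Pa, q̄ = 0.0022 kg/kg → 0.0022 × 34000 / 9.8 = 7.63 mm
PW = 41.08 + 3.01 + 7.63 = 51.72 ≈ 51.7 mm.

PW ≈ 51.7 mm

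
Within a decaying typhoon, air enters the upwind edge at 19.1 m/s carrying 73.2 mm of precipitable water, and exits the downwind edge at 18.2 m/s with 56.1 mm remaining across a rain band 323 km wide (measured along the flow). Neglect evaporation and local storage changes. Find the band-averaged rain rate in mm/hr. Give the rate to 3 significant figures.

R ≈ 4.20 mm/hr

Column moisture flux per unit crosswind length is F = V × PW.
Inflow: F_in = 19.1 × 73.2 = 1398.12 mm·m/s
Outflow: F_out = 18.2 × 56.1 = 1021.02 mm·m/s
Steady-state rate R = (F_in − F_out)/L = (1398.12 − 1021.02) / 323000 m = 1.167e-03 mm/s.
R = 1.167e-03 × 3600 = 4.20 mm/hr.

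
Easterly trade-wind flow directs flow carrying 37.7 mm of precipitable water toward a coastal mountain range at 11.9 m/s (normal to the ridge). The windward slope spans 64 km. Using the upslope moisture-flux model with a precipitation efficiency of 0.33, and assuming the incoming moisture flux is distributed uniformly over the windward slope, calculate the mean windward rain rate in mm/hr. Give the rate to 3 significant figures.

R ≈ 8.33 mm/hr

Incoming column moisture flux per unit ridge length: F = V × PW = 11.9 × 37.7 = 448.63 mm·m/s.
Spread over the 64 km slope with efficiency ε = 0.33: R = ε·F/W = 0.33 × 448.63 / 64000 m = 2.313e-03 mm/s.
R = 2.313e-03 × 3600 = 8.33 mm/hr.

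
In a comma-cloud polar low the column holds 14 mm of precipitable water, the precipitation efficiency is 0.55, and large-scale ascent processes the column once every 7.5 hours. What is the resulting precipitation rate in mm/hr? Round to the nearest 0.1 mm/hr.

R ≈ 1.0 mm/hr

Each overturning extracts ε × PW = 0.55 × 14 = 7.7 mm.
Rate = ε·PW / τ = 7.7 / 7.5 h = 1.0 mm/hr.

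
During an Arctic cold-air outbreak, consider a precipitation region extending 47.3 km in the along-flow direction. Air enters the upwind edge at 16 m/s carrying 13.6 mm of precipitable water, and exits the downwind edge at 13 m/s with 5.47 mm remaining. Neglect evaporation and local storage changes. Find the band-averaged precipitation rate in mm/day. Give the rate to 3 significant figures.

Column moisture flux per unit crosswind length is F = V × PW.
Inflow: F_in = 16 × 13.6 = 217.6 mm·m/s
Outflow: F_out = 13 × 5.47 = 71.11 mm·m/s
Steady-state rate R = (F_in − F_out)/L = (217.6 − 71.11) / 47300 m = 3.097e-03 mm/s.
R = 3.097e-03 × 3600 × 24 = 268 mm/day.

R ≈ 268 mm/day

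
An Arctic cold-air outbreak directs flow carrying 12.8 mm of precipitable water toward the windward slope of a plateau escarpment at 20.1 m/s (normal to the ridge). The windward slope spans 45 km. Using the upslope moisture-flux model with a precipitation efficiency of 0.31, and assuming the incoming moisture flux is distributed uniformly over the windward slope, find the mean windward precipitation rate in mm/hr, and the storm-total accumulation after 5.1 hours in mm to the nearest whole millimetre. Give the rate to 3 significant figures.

R ≈ 6.38 mm/hr; total ≈ 33 mm

Incoming column moisture flux per unit ridge length: F = V × PW = 20.1 × 12.8 = 257.28 mm·m/s.
Spread over the 45 km slope with efficiency ε = 0.31: R = ε·F/W = 0.31 × 257.28 / 45000 m = 1.772e-03 mm/s.
R = 1.772e-03 × 3600 = 6.38 mm/hr.
Over 5.1 h: total = 6.38 × 5.1 = 32.538 ≈ 33 mm.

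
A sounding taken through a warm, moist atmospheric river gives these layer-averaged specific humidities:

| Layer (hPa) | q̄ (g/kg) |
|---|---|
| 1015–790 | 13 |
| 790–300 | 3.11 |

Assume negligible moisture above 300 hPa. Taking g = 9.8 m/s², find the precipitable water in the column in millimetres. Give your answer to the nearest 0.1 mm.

Precipitable water is the column-integrated vapour mass per unit area: PW = (1/g) Σ q̄ Δp, with q in kg/kg and Δp in Pa (1 kg/m² of water = 1 mm).
Layer 1015–790 hPa: Δp = 225 hPa = 22500 Pa, q̄ = 0.013 kg/kg → 0.013 × 22500 / 9.8 = 29.85 mm
Layer 790–300 hPa: Δp = 490 hPa = 49000 Pa, q̄ = 0.00311 kg/kg → 0.00311 × 49000 / 9.8 = 15.55 mm
PW = 29.85 + 15.55 = 45.40 ≈ 45.4 mm.

PW ≈ 45.4 mm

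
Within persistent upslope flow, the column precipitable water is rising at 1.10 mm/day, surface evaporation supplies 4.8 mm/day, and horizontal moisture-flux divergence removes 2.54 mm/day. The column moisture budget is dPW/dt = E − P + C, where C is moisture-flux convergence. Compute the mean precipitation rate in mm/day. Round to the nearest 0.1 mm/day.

P ≈ 1.2 mm/day

dPW/dt = +1.10 mm/day.
P = E + C − dPW/dt = 4.8 + (-2.54) − (+1.10) = 1.2 mm/day.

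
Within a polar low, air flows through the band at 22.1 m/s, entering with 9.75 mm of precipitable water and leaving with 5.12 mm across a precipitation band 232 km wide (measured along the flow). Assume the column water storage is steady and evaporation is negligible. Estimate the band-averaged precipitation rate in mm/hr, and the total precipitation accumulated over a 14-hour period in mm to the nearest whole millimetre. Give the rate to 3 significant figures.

R ≈ 1.59 mm/hr; total ≈ 22 mm

Column moisture flux per unit crosswind length is F = V × PW.
Inflow: F_in = 22.1 × 9.75 = 215.475 mm·m/s
Outflow: F_out = 22.1 × 5.12 = 113.152 mm·m/s
Steady-state rate R = (F_in − F_out)/L = (215.475 − 113.152) / 232000 m = 4.410e-04 mm/s.
R = 4.410e-04 × 3600 = 1.59 mm/hr.
Over 14 h: total = 1.59 × 14 = 22.26 ≈ 22 mm.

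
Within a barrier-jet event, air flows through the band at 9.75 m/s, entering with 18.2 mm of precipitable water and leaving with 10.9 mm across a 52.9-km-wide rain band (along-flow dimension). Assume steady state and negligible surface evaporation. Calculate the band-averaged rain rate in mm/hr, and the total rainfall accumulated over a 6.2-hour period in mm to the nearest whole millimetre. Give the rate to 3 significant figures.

R ≈ 4.84 mm/hr; total ≈ 30 mm

Column moisture flux per unit crosswind length is F = V × PW.
Inflow: F_in = 9.75 × 18.2 = 177.45 mm·m/s
Outflow: F_out = 9.75 × 10.9 = 106.275 mm·m/s
Steady-state rate R = (F_in − F_out)/L = (177.45 − 106.275) / 52900 m = 1.345e-03 mm/s.
R = 1.345e-03 × 3600 = 4.84 mm/hr.
Over 6.2 h: total = 4.84 × 6.2 = 30.008 ≈ 30 mm.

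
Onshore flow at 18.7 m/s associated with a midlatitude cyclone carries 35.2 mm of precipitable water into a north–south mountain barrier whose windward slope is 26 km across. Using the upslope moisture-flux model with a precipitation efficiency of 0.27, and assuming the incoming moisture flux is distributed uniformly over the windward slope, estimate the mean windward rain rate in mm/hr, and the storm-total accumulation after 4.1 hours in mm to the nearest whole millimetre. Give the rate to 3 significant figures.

Incoming column moisture flux per unit ridge length: F = V × PW = 18.7 × 35.2 = 658.24 mm·m/s.
Spread over the 26 km slope with efficiency ε = 0.27: R = ε·F/W = 0.27 × 658.24 / 26000 m = 6.836e-03 mm/s.
R = 6.836e-03 × 3600 = 24.6 mm/hr.
Over 4.1 h: total = 24.6 × 4.1 = 100.86 ≈ 101 mm.

R ≈ 24.6 mm/hr; total ≈ 101 mm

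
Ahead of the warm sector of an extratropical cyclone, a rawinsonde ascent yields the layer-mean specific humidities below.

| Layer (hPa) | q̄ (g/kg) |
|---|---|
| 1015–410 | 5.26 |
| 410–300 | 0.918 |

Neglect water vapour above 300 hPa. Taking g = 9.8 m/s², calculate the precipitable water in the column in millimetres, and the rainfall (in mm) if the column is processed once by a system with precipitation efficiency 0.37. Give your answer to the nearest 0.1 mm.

PW ≈ 33.5 mm; rainfall ≈ 12.4 mm

Precipitable water is the column-integrated vapour mass per unit area: PW = (1/g) Σ q̄ Δp, with q in kg/kg and Δp in Pa (1 kg/m² of water = 1 mm).
Layer 1015–410 hPa: Δp = 605 hPa = 60500 Pa, q̄ = 0.00526 kg/kg → 0.00526 × 60500 / 9.8 = 32.47 mm
Layer 410–300 hPa: Δp = 110 hPa = 11000 Pa, q̄ = 0.000918 kg/kg → 0.000918 × 11000 / 9.8 = 1.03 mm
PW = 32.47 + 1.03 = 33.50 ≈ 33.5 mm.
Rainfall = ε × PW = 0.37 × 33.5 = 12.4 mm.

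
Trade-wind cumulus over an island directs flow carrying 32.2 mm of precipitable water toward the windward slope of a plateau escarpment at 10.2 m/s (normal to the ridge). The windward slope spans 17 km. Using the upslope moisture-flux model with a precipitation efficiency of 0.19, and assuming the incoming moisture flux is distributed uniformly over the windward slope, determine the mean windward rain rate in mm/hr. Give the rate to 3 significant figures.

Incoming column moisture flux per unit ridge length: F = V × PW = 10.2 × 32.2 = 328.44 mm·m/s.
Spread over the 17 km slope with efficiency ε = 0.19: R = ε·F/W = 0.19 × 328.44 / 17000 m = 3.671e-03 mm/s.
R = 3.671e-03 × 3600 = 13.2 mm/hr.

R ≈ 13.2 mm/hr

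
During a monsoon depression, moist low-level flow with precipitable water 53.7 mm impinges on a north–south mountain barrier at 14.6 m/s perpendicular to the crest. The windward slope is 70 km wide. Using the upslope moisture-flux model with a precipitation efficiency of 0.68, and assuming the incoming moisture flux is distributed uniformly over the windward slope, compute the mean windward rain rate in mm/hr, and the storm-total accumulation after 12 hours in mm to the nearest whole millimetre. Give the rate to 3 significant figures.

Incoming column moisture flux per unit ridge length: F = V × PW = 14.6 × 53.7 = 784.02 mm·m/s.
Spread over the 70 km slope with efficiency ε = 0.68: R = ε·F/W = 0.68 × 784.02 / 70000 m = 7.616e-03 mm/s.
R = 7.616e-03 × 3600 = 27.4 mm/hr.
Over 12 h: total = 27.4 × 12 = 328.8 ≈ 329 mm.

R ≈ 27.4 mm/hr; total ≈ 329 mm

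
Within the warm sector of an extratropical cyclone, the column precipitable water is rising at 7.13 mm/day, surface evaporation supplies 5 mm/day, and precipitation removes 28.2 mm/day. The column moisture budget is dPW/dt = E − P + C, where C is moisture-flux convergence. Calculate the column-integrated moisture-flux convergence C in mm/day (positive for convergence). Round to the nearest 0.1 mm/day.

C ≈ 30.3 mm/day

dPW/dt = +7.13 mm/day.
C = dPW/dt − E + P = (+7.13) − 5 + 28.2 = 30.3 mm/day.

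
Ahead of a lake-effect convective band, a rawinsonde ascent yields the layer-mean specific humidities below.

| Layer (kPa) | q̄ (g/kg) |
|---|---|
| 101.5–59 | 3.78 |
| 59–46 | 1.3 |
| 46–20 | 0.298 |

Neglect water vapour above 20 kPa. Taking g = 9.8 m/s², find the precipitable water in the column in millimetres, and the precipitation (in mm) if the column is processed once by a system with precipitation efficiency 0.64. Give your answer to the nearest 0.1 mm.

PW ≈ 18.9 mm; precipitation ≈ 12.1 mm

Precipitable water is the column-integrated vapour mass per unit area: PW = (1/g) Σ q̄ Δp, with q in kg/kg and Δp in Pa (1 kg/m² of water = 1 mm).
Layer 101.5–59 kPa: Δp = 425 hPa = 42500 Pa, q̄ = 0.00378 kg/kg → 0.00378 × 42500 / 9.8 = 16.39 mm
Layer 59–46 kPa: Δp = 130 hPa = 13000 Pa, q̄ = 0.0013 kg/kg → 0.0013 × 13000 / 9.8 = 1.72 mm
Layer 46–20 kPa: Δp = 260 hPa = 26000 Pa, q̄ = 0.000298 kg/kg → 0.000298 × 26000 / 9.8 = 0.79 mm
PW = 16.39 + 1.72 + 0.79 = 18.90 ≈ 18.9 mm.
Precipitation = ε × PW = 0.64 × 18.9 = 12.1 mm.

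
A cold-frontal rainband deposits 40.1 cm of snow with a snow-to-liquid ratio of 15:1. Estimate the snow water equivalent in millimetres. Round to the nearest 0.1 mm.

SWE ≈ 26.7 mm

SWE = snow depth / ratio = 40.1 cm / 15 = 2.673 cm = 26.7 mm.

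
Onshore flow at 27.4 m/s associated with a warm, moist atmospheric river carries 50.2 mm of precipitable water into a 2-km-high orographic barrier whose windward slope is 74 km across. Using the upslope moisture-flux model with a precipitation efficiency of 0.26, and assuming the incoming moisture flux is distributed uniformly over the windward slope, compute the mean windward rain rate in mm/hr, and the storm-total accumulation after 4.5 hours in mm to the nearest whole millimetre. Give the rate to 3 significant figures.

R ≈ 17.4 mm/hr; total ≈ 78 mm

Incoming column moisture flux per unit ridge length: F = V × PW = 27.4 × 50.2 = 1375.48 mm·m/s.
Spread over the 74 km slope with efficiency ε = 0.26: R = ε·F/W = 0.26 × 1375.48 / 74000 m = 4.833e-03 mm/s.
R = 4.833e-03 × 3600 = 17.4 mm/hr.
Over 4.5 h: total = 17.4 × 4.5 = 78.3 ≈ 78 mm.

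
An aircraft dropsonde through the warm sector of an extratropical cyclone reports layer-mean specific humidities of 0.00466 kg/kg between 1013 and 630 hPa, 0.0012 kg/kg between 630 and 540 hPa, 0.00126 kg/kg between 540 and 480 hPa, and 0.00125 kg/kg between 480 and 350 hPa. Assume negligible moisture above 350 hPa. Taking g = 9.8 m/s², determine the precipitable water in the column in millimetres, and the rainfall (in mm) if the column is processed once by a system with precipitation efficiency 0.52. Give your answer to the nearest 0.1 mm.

Precipitable water is the column-integrated vapour mass per unit area: PW = (1/g) Σ q̄ Δp, with q in kg/kg and Δp in Pa (1 kg/m² of water = 1 mm).
Layer 1013–630 hPa: Δp = 383 hPa = 38300 Pa, q̄ = 0.00466 kg/kg → 0.00466 × 38300 / 9.8 = 18.21 mm
Layer 630–540 hPa: Δp = 90 hPa = 9000 Pa, q̄ = 0.0012 kg/kg → 0.0012 × 9000 / 9.8 = 1.10 mm
Layer 540–480 hPa: Δp = 60 hPa = 6000 Pa, q̄ = 0.00126 kg/kg → 0.00126 × 6000 / 9.8 = 0.77 mm
Layer 480–350 hPa: Δp = 130 hPa = 13000 Pa, q̄ = 0.00125 kg/kg → 0.00125 × 13000 / 9.8 = 1.66 mm
PW = 18.21 + 1.10 + 0.77 + 1.66 = 21.74 ≈ 21.7 mm.
Rainfall = ε × PW = 0.52 × 21.7 = 11.3 mm.

PW ≈ 21.7 mm; rainfall ≈ 11.3 mm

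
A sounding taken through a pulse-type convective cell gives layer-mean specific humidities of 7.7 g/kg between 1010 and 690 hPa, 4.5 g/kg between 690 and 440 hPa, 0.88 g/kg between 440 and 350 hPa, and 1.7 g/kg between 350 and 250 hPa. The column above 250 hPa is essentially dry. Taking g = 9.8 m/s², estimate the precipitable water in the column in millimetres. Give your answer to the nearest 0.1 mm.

Precipitable water is the column-integrated vapour mass per unit area: PW = (1/g) Σ q̄ Δp, with q in kg/kg and Δp in Pa (1 kg/m² of water = 1 mm).
Layer 1010–690 hPa: Δp = 320 hPa = 32000 Pa, q̄ = 0.0077 kg/kg → 0.0077 × 32000 / 9.8 = 25.14 mm
Layer 690–440 hPa: Δp = 250 hPa = 25000 Pa, q̄ = 0.0045 kg/kg → 0.0045 × 25000 / 9.8 = 11.48 mm
Layer 440–350 hPa: Δp = 90 hPa = 9000 Pa, q̄ = 0.00088 kg/kg → 0.00088 × 9000 / 9.8 = 0.81 mm
Layer 350–250 hPa: Δp = 100 hPa = 10000 Pa, q̄ = 0.0017 kg/kg → 0.0017 × 10000 / 9.8 = 1.73 mm
PW = 25.14 + 11.48 + 0.81 + 1.73 = 39.16 ≈ 39.2 mm.

PW ≈ 39.2 mm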